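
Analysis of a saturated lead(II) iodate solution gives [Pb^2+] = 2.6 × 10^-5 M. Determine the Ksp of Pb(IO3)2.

Ksp = 7.0 × 10^-14

Pb(IO3)2(s) <=> Pb^2+ + 2 IO3^-
Stoichiometry gives [IO3^-] = (2/1)[Pb^2+] = 5.20 × 10^-5 M.
Ksp = [Pb^2+][IO3^-]^2
Ksp = 2.6 x 10^-5 × (5.20 x 10^-5)^2 = 7.0 x 10^-14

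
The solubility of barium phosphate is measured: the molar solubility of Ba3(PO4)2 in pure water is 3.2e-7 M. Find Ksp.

Ksp = 3.6 × 10^-31

Ba3(PO4)2(s) ⇌ 3 Ba^2+(aq) + 2 PO4^3-(aq)
For each mole of Ba3(PO4)2 that dissolves: [Ba^2+] = 3s, [PO4^3-] = 2s.
Ksp = [Ba^2+]^3[PO4^3-]^2
So Ksp = (3s)^3 × (2s)^2 = 108s^5
With s = 3.2 × 10^-7: Ksp = 3.6 x 10^-31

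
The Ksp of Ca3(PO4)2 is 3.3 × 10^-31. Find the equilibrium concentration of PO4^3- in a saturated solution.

Ca3(PO4)2(s) <=> 3 Ca^2+(aq) + 2 PO4^3-(aq)
Ksp = [Ca^2+]^3[PO4^3-]^2
Let s = molar solubility. Then [Ca^2+] = 3s and [PO4^3-] = 2s.
So Ksp = (3s)^3 × (2s)^2 = 108s^5
s^5 = 3.3 × 10^-31 / 108, so s = 3.14 x 10^-7 M
[PO4^3-] = 2s = 6.3 x 10^-7 M

[PO4^3-] ≈ 6.3 × 10^-7 M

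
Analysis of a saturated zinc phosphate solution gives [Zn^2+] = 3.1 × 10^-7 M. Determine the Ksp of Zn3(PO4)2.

1.3 × 10^-33

Zn3(PO4)2(s) ⇌ 3 Zn^2+ + 2 PO4^3-
Stoichiometry gives [PO4^3-] = (2/3)[Zn^2+] = 2.07 × 10^-7 M.
Ksp = [Zn^2+]^3[PO4^3-]^2
Ksp = (3.1 × 10^-7)^3 × (2.07 × 10^-7)^2 = 1.3 × 10^-33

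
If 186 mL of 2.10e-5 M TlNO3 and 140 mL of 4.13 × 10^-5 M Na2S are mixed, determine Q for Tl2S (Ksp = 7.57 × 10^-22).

Total volume = 186 + 140 = 326 mL.
[Tl^+] = 2.10 × 10^-5 × (186/326) = 1.198 x 10^-5 M
[S^2-] = 4.13 x 10^-5 × (140/326) = 1.774 × 10^-5 M
Tl2S(s) <=> 2 Tl^+ + S^2-, so Q = [Tl^+]^2[S^2-]
Q = (1.198 × 10^-5)^2(1.774 x 10^-5) = 2.55 x 10^-15
Q > Ksp, so Tl2S will precipitate.

2.55 × 10^-15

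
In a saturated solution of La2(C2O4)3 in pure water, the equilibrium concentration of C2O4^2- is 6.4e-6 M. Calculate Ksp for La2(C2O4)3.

Ksp = 4.8 × 10^-27

La2(C2O4)3(s) ⇌ 2 La^3+ + 3 C2O4^2-
Stoichiometry gives [La^3+] = (2/3)[C2O4^2-] = 4.27 × 10^-6 M.
Ksp = [La^3+]^2[C2O4^2-]^3
Ksp = (4.27 x 10^-6)^2 × (6.4 × 10^-6)^3 = 4.8 x 10^-27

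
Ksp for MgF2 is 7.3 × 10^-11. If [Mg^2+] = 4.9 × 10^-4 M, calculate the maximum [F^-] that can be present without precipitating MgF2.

[F^-] ≈ 3.9e-4 M

MgF2(s) ⇌ Mg^2+ + 2 F^-
Ksp = [Mg^2+][F^-]^2
Precipitation begins when Q = Ksp. With [Mg^2+] = 4.9 × 10^-4 M:
7.3 × 10^-11 = (4.9 × 10^-4) × [F^-]^2
[F^-] = (7.3 × 10^-11 / 4.9 × 10^-4)^(1/2) = 3.9 × 10^-4 M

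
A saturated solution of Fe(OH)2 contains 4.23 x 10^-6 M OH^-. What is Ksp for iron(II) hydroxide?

Ksp ≈ 3.78 × 10^-17

Fe(OH)2(s) ⇌ Fe^2+ + 2 OH^-
Stoichiometry gives [Fe^2+] = (1/2)[OH^-] = 2.115 × 10^-6 M.
Ksp = [Fe^2+][OH^-]^2
Ksp = 2.115 × 10^-6 × (4.23 x 10^-6)^2 = 3.78 x 10^-17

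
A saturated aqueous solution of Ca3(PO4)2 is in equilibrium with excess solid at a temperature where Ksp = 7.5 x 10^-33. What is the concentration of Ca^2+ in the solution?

Ca3(PO4)2(s) <=> 3 Ca^2+(aq) + 2 PO4^3-(aq)
Ksp = [Ca^2+]^3[PO4^3-]^2
Let s = molar solubility. Then [Ca^2+] = 3s and [PO4^3-] = 2s.
Substituting: Ksp = (3s)^3(2s)^2 = 108s^5
s = (7.5 x 10^-33 / 108)^(1/5) = 1.47 × 10^-7 M
[Ca^2+] = 3s = 4.4 × 10^-7 M

[Ca^2+] ≈ 4.4 x 10^-7 M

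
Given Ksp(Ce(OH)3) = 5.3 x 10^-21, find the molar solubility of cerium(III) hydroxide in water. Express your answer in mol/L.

Ce(OH)3(s) ⇌ Ce^3+(aq) + 3 OH^-(aq)
Ksp = [Ce^3+][OH^-]^3
For each mole of Ce(OH)3 that dissolves: [Ce^3+] = s, [OH^-] = 3s.
Ksp = s(3s)^3 = 27s^4
s^4 = 5.3 x 10^-21 / 27, so s = 3.7 × 10^-6 M

3.7 × 10^-6 M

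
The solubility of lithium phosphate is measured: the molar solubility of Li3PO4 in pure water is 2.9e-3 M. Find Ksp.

Ksp = 1.9 × 10^-9

Li3PO4(s) ⇌ 3 Li^+ + PO4^3-
With molar solubility s: [Li^+] = 3s, [PO4^3-] = s.
Ksp = [Li^+]^3[PO4^3-]
Substituting: Ksp = (3s)^3s = 27s^4
With s = 2.9 x 10^-3: Ksp = 1.9 × 10^-9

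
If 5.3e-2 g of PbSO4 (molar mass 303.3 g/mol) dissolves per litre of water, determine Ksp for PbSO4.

Ksp = 3.1 × 10^-8

Molar solubility s = (5.3 x 10^-2 g/L) / (303.3 g/mol) = 1.75 × 10^-4 M.
PbSO4(s) ⇌ Pb^2+ + SO4^2-
For each mole of PbSO4 that dissolves: [Pb^2+] = s, [SO4^2-] = s.
Ksp = [Pb^2+][SO4^2-]
Ksp = s^2
Ksp = (1.75 × 10^-4)^2 = 3.1 × 10^-8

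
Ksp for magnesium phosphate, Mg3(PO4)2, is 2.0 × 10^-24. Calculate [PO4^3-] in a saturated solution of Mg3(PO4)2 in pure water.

1.4 × 10^-5 M

Mg3(PO4)2(s) ⇌ 3 Mg^2+ + 2 PO4^3-
Ksp = [Mg^2+]^3[PO4^3-]^2
For each mole of Mg3(PO4)2 that dissolves: [Mg^2+] = 3s, [PO4^3-] = 2s.
Substituting: Ksp = (3s)^3(2s)^2 = 108s^5
Solving, s = (2.0 × 10^-24/108)^(1/5) = 7.14 x 10^-6 M
[PO4^3-] = 2s = 1.4 × 10^-5 M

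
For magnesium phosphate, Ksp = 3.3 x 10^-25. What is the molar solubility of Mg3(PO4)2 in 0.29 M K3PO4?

s = 5.3e-9 M

Mg3(PO4)2(s) ⇌ 3 Mg^2+(aq) + 2 PO4^3-(aq)
Ksp = [Mg^2+]^3[PO4^3-]^2
Let s = moles of Mg3(PO4)2 that dissolve per litre. [Mg^2+] = 3s, [PO4^3-] = 0.29 + 2s ≈ 0.29 (since PO4^3- from K3PO4 dominates).
Ksp ≈ (3s)^3 × (0.29)^2
s = 5.3 x 10^-9 M
Check: 2s = 1.1 × 10^-8 ≪ 0.29, so the approximation is valid.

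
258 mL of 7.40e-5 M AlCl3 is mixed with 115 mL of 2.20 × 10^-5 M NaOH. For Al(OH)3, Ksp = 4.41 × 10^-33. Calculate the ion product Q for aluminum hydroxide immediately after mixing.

Total volume = 258 + 115 = 373 mL.
[Al^3+] = 7.40 x 10^-5 × (258/373) = 5.118 × 10^-5 M
[OH^-] = 2.20 x 10^-5 × (115/373) = 6.783 × 10^-6 M
Al(OH)3(s) ⇌ Al^3+(aq) + 3 OH^-(aq), so Q = [Al^3+][OH^-]^3
Q = (5.118 × 10^-5)(6.783 × 10^-6)^3 = 1.60 × 10^-20
Q > Ksp, so Al(OH)3 will precipitate.

Q ≈ 1.60 × 10^-20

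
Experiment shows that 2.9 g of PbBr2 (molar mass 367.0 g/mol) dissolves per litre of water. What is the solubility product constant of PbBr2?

Molar solubility s = (2.9 g/L) / (367.0 g/mol) = 7.90 x 10^-3 M.
PbBr2(s) <=> Pb^2+(aq) + 2 Br^-(aq)
With molar solubility s: [Pb^2+] = s, [Br^-] = 2s.
Ksp = [Pb^2+][Br^-]^2
Substituting: Ksp = s(2s)^2 = 4s^3
Ksp = 4 × (7.90 × 10^-3)^3 = 2.0 × 10^-6

Ksp ≈ 2.0 × 10^-6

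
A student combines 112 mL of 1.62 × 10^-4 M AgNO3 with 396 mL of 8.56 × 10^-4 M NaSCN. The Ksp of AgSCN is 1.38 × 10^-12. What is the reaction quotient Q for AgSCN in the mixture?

Total volume = 112 + 396 = 508 mL.
[Ag^+] = 1.62 × 10^-4 × (112/508) = 3.572 × 10^-5 M
[SCN^-] = 8.56 x 10^-4 × (396/508) = 6.673 x 10^-4 M
AgSCN(s) ⇌ Ag^+ + SCN^-, so Q = [Ag^+][SCN^-]
Q = (3.572 × 10^-5)(6.673 × 10^-4) = 2.38 × 10^-8
Q > Ksp, so AgSCN will precipitate.

Q = 2.38 × 10^-8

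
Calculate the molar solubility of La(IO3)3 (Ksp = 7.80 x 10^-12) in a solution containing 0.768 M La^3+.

La(IO3)3(s) <=> La^3+ + 3 IO3^-
Ksp = [La^3+][IO3^-]^3
Let s be the molar solubility in this solution. [La^3+] = 0.768 + s ≈ 0.768, [IO3^-] = 3s (since the La^3+ already present dominates).
Ksp ≈ 0.768 × (3s)^3
s = 7.22 x 10^-5 M
Check: s = 7.2 × 10^-5 ≪ 0.768, so the approximation is valid.

s ≈ 7.22 x 10^-5 M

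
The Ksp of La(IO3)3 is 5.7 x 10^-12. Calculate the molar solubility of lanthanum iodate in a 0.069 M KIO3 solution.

La(IO3)3(s) <=> La^3+ + 3 IO3^-
Ksp = [La^3+][IO3^-]^3
If s mol/L dissolves here, [La^3+] = s, [IO3^-] = 0.069 + 3s ≈ 0.069 (common-ion effect: IO3^- is already 0.069 M).
Ksp ≈ s × (0.069)^3
s = 1.7 × 10^-8 M
Check: 3s = 5.2 × 10^-8 ≪ 0.069, so the approximation is valid.

1.7e-8 M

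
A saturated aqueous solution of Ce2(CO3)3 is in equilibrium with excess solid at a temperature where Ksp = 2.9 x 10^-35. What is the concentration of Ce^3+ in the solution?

[Ce^3+] ≈ 9.7 × 10^-8 M

Ce2(CO3)3(s) <=> 2 Ce^3+ + 3 CO3^2-
Ksp = [Ce^3+]^2[CO3^2-]^3
With molar solubility s: [Ce^3+] = 2s, [CO3^2-] = 3s.
Substituting: Ksp = (2s)^2(3s)^3 = 108s^5
s^5 = 2.9 x 10^-35 / 108, so s = 4.85 × 10^-8 M
[Ce^3+] = 2s = 9.7 × 10^-8 M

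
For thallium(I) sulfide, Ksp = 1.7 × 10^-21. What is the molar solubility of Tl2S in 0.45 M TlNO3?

Tl2S(s) ⇌ 2 Tl^+(aq) + S^2-(aq)
Ksp = [Tl^+]^2[S^2-]
Let s be the molar solubility in this solution. [Tl^+] = 0.45 + 2s ≈ 0.45, [S^2-] = s (since Tl^+ from TlNO3 dominates).
Ksp ≈ (0.45)^2 × s
s = 8.4 x 10^-21 M
Check: 2s = 1.7 × 10^-20 ≪ 0.45, so the approximation is valid.

8.4e-21 M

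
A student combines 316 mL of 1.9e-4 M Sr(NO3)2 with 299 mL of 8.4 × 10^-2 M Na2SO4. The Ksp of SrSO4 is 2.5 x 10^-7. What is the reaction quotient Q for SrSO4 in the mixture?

Total volume = 316 + 299 = 615 mL.
[Sr^2+] = 1.9 × 10^-4 × (316/615) = 9.76 × 10^-5 M
[SO4^2-] = 8.4 × 10^-2 × (299/615) = 4.08 × 10^-2 M
SrSO4(s) <=> Sr^2+ + SO4^2-, so Q = [Sr^2+][SO4^2-]
Q = (9.76 x 10^-5)(4.08 × 10^-2) = 4.0 × 10^-6
Q > Ksp, so SrSO4 will precipitate.

4.0 × 10^-6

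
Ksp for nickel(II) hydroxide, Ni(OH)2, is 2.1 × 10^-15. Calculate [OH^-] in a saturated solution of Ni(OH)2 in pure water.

Ni(OH)2(s) ⇌ Ni^2+ + 2 OH^-
Ksp = [Ni^2+][OH^-]^2
If s mol/L of Ni(OH)2 dissolves, [Ni^2+] = s and [OH^-] = 2s.
Ksp = s(2s)^2 = 4s^3
s = (2.1 × 10^-15 / 4)^(1/3) = 8.07 × 10^-6 M
[OH^-] = 2s = 1.6 × 10^-5 M

[OH^-] = 1.6 x 10^-5 M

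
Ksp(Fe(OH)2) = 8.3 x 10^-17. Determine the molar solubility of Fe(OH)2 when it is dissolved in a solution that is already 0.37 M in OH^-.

s = 6.1e-16 M

Fe(OH)2(s) <=> Fe^2+(aq) + 2 OH^-(aq)
Ksp = [Fe^2+][OH^-]^2
If s mol/L dissolves here, [Fe^2+] = s, [OH^-] = 0.37 + 2s ≈ 0.37 (Ksp is small, so little additional dissolves).
Ksp ≈ s × (0.37)^2
s = 6.1 x 10^-16 M
Check: 2s = 1.2 × 10^-15 ≪ 0.37, so the approximation is valid.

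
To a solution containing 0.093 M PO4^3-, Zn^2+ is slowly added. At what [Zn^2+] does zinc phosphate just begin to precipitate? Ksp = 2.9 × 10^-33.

Zn3(PO4)2(s) ⇌ 3 Zn^2+ + 2 PO4^3-
Ksp = [Zn^2+]^3[PO4^3-]^2
Precipitation begins when Q = Ksp. With [PO4^3-] = 0.093 M:
2.9 × 10^-33 = (0.093)^2 × [Zn^2+]^3
[Zn^2+] = (2.9 × 10^-33 / 8.65 × 10^-3)^(1/3) = 6.9 × 10^-11 M

[Zn^2+] ≈ 6.9 × 10^-11 M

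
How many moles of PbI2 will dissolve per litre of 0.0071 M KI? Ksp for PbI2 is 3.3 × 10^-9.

6.5e-5 M

PbI2(s) <=> Pb^2+ + 2 I^-
Ksp = [Pb^2+][I^-]^2
If s mol/L dissolves here, [Pb^2+] = s, [I^-] = 0.0071 + 2s ≈ 0.0071 (Ksp is small, so little additional dissolves).
Ksp ≈ s × (0.0071)^2
s = 6.5 × 10^-5 M
Check: 2s = 1.3 x 10^-4 ≪ 0.0071, so the approximation is valid.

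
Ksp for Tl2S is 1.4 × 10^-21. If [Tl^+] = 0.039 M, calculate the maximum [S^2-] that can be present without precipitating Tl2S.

[S^2-] ≈ 9.2 × 10^-19 M

Tl2S(s) ⇌ 2 Tl^+(aq) + S^2-(aq)
Ksp = [Tl^+]^2[S^2-]
Precipitation begins when Q = Ksp. With [Tl^+] = 0.039 M:
1.4 × 10^-21 = (0.039)^2 × [S^2-]
[S^2-] = (1.4 × 10^-21 / 1.52 x 10^-3) = 9.2 × 10^-19 M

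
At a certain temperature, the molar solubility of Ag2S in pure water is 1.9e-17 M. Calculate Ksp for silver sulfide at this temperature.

Ag2S(s) ⇌ 2 Ag^+(aq) + S^2-(aq)
If s mol/L of Ag2S dissolves, [Ag^+] = 2s and [S^2-] = s.
Ksp = [Ag^+]^2[S^2-]
Ksp = (2s)^2s = 4s^3
With s = 1.9 × 10^-17: Ksp = 2.7 × 10^-50

Ksp = 2.7 × 10^-50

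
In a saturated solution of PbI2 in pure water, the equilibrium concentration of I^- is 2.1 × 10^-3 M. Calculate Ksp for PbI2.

Ksp ≈ 4.6 x 10^-9

PbI2(s) ⇌ Pb^2+ + 2 I^-
Stoichiometry gives [Pb^2+] = (1/2)[I^-] = 1.05 × 10^-3 M.
Ksp = [Pb^2+][I^-]^2
Ksp = 1.05 × 10^-3 × (2.1 × 10^-3)^2 = 4.6 × 10^-9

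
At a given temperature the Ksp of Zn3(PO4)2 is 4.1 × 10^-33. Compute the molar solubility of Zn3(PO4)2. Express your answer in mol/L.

Zn3(PO4)2(s) <=> 3 Zn^2+(aq) + 2 PO4^3-(aq)
Ksp = [Zn^2+]^3[PO4^3-]^2
With molar solubility s: [Zn^2+] = 3s, [PO4^3-] = 2s.
So Ksp = (3s)^3 × (2s)^2 = 108s^5
s^5 = 4.1 × 10^-33 / 108, so s = 1.3 × 10^-7 M

s ≈ 1.3 × 10^-7 M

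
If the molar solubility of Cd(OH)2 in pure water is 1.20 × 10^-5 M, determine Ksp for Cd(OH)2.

6.91 × 10^-15

Cd(OH)2(s) <=> Cd^2+(aq) + 2 OH^-(aq)
With molar solubility s: [Cd^2+] = s, [OH^-] = 2s.
Ksp = [Cd^2+][OH^-]^2
Ksp = s(2s)^2 = 4s^3
With s = 1.20 x 10^-5: Ksp = 6.91 x 10^-15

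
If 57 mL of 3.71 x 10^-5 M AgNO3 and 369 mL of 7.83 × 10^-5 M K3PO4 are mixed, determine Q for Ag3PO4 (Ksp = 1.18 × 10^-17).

Total volume = 57 + 369 = 426 mL.
[Ag^+] = 3.71 × 10^-5 × (57/426) = 4.964 x 10^-6 M
[PO4^3-] = 7.83 × 10^-5 × (369/426) = 6.782 × 10^-5 M
Ag3PO4(s) ⇌ 3 Ag^+ + PO4^3-, so Q = [Ag^+]^3[PO4^3-]
Q = (4.964 x 10^-6)^3(6.782 × 10^-5) = 8.30 × 10^-21
Q < Ksp, so no precipitate of Ag3PO4 forms.

Q ≈ 8.30 × 10^-21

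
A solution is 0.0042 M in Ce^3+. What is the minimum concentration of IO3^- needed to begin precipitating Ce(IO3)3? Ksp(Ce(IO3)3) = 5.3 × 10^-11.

Ce(IO3)3(s) ⇌ Ce^3+(aq) + 3 IO3^-(aq)
Ksp = [Ce^3+][IO3^-]^3
Precipitation begins when Q = Ksp. With [Ce^3+] = 0.0042 M:
5.3 × 10^-11 = (0.0042) × [IO3^-]^3
[IO3^-] = (5.3 × 10^-11 / 4.2 x 10^-3)^(1/3) = 2.3 × 10^-3 M

[IO3^-] ≈ 2.3 × 10^-3 M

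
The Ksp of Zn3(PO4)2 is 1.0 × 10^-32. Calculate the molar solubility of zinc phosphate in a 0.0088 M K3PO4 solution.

s ≈ 1.7e-10 M

Zn3(PO4)2(s) ⇌ 3 Zn^2+ + 2 PO4^3-
Ksp = [Zn^2+]^3[PO4^3-]^2
Let s = moles of Zn3(PO4)2 that dissolve per litre. [Zn^2+] = 3s, [PO4^3-] = 0.0088 + 2s ≈ 0.0088 (common-ion effect: PO4^3- is already 0.0088 M).
Ksp ≈ (3s)^3 × (0.0088)^2
s = 1.7 × 10^-10 M
Check: 2s = 3.4 × 10^-10 ≪ 0.0088, so the approximation is valid.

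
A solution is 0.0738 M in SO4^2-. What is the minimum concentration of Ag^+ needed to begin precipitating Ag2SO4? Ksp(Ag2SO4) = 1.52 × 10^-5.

0.0144 M

Ag2SO4(s) ⇌ 2 Ag^+(aq) + SO4^2-(aq)
Ksp = [Ag^+]^2[SO4^2-]
Precipitation begins when Q = Ksp. With [SO4^2-] = 0.0738 M:
1.52 × 10^-5 = (0.0738) × [Ag^+]^2
[Ag^+] = (1.52 × 10^-5 / 7.38 × 10^-2)^(1/2) = 1.44 × 10^-2 M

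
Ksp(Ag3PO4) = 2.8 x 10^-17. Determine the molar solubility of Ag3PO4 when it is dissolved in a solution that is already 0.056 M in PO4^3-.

s ≈ 2.6 × 10^-6 M

Ag3PO4(s) ⇌ 3 Ag^+(aq) + PO4^3-(aq)
Ksp = [Ag^+]^3[PO4^3-]
Let s be the molar solubility in this solution. [Ag^+] = 3s, [PO4^3-] = 0.056 + s ≈ 0.056 (Ksp is small, so little additional dissolves).
Ksp ≈ (3s)^3 × 0.056
s = 2.6 × 10^-6 M
Check: s = 2.6 x 10^-6 ≪ 0.056, so the approximation is valid.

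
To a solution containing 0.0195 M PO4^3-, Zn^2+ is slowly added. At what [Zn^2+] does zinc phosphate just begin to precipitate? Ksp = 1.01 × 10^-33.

[Zn^2+] ≈ 1.38 × 10^-10 M

Zn3(PO4)2(s) ⇌ 3 Zn^2+(aq) + 2 PO4^3-(aq)
Ksp = [Zn^2+]^3[PO4^3-]^2
Precipitation begins when Q = Ksp. With [PO4^3-] = 0.0195 M:
1.01 × 10^-33 = (0.0195)^2 × [Zn^2+]^3
[Zn^2+] = (1.01 × 10^-33 / 3.803 x 10^-4)^(1/3) = 1.38 × 10^-10 M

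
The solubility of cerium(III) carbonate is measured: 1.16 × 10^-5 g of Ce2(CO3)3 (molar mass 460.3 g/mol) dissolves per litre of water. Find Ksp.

Molar solubility s = (1.16 × 10^-5 g/L) / (460.3 g/mol) = 2.520 × 10^-8 M.
Ce2(CO3)3(s) <=> 2 Ce^3+ + 3 CO3^2-
With molar solubility s: [Ce^3+] = 2s, [CO3^2-] = 3s.
Ksp = [Ce^3+]^2[CO3^2-]^3
Ksp = (2s)^2(3s)^3 = 108s^5
With s = 2.520 x 10^-8: Ksp = 1.10 × 10^-36

1.10 × 10^-36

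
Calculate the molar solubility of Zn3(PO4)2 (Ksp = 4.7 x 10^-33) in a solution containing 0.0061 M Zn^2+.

Zn3(PO4)2(s) <=> 3 Zn^2+(aq) + 2 PO4^3-(aq)
Ksp = [Zn^2+]^3[PO4^3-]^2
Let s = moles of Zn3(PO4)2 that dissolve per litre. [Zn^2+] = 0.0061 + 3s ≈ 0.0061, [PO4^3-] = 2s (Ksp is small, so little additional dissolves).
Ksp ≈ (0.0061)^3 × (2s)^2
s = 7.2 x 10^-14 M
Check: 3s = 2.2 x 10^-13 ≪ 0.0061, so the approximation is valid.

s ≈ 7.2 x 10^-14 M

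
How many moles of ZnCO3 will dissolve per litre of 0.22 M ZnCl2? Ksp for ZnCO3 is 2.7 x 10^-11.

ZnCO3(s) <=> Zn^2+ + CO3^2-
Ksp = [Zn^2+][CO3^2-]
Let s be the molar solubility in this solution. [Zn^2+] = 0.22 + s ≈ 0.22, [CO3^2-] = s (since Zn^2+ from ZnCl2 dominates).
Ksp ≈ 0.22 × s
s = 1.2 × 10^-10 M
Check: s = 1.2 x 10^-10 ≪ 0.22, so the approximation is valid.

s = 1.2 × 10^-10 M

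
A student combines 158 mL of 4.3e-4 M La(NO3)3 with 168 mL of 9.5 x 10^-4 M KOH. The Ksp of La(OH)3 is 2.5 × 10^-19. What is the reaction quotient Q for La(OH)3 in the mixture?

Q ≈ 2.4 x 10^-14

Total volume = 158 + 168 = 326 mL.
[La^3+] = 4.3 × 10^-4 × (158/326) = 2.08 × 10^-4 M
[OH^-] = 9.5 × 10^-4 × (168/326) = 4.90 × 10^-4 M
La(OH)3(s) ⇌ La^3+(aq) + 3 OH^-(aq), so Q = [La^3+][OH^-]^3
Q = (2.08 x 10^-4)(4.90 × 10^-4)^3 = 2.4 x 10^-14
Q > Ksp, so La(OH)3 will precipitate.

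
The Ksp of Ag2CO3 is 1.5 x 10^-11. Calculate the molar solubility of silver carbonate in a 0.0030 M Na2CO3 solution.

s ≈ 3.5 × 10^-5 M

Ag2CO3(s) ⇌ 2 Ag^+ + CO3^2-
Ksp = [Ag^+]^2[CO3^2-]
Let s be the molar solubility in this solution. [Ag^+] = 2s, [CO3^2-] = 0.0030 + s ≈ 0.0030 (since CO3^2- from Na2CO3 dominates).
Ksp ≈ (2s)^2 × 0.0030
s = 3.5 x 10^-5 M
Check: s = 3.5 × 10^-5 ≪ 0.0030, so the approximation is valid.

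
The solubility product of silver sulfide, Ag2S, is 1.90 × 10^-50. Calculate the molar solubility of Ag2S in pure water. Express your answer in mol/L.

Ag2S(s) ⇌ 2 Ag^+(aq) + S^2-(aq)
Ksp = [Ag^+]^2[S^2-]
For each mole of Ag2S that dissolves: [Ag^+] = 2s, [S^2-] = s.
So Ksp = (2s)^2 × s = 4s^3
Solving, s = (1.90 × 10^-50/4)^(1/3) = 1.68 × 10^-17 M

1.68e-17 M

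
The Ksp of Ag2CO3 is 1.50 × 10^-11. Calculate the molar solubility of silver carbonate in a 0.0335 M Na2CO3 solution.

Ag2CO3(s) ⇌ 2 Ag^+(aq) + CO3^2-(aq)
Ksp = [Ag^+]^2[CO3^2-]
Let s = moles of Ag2CO3 that dissolve per litre. [Ag^+] = 2s, [CO3^2-] = 0.0335 + s ≈ 0.0335 (Ksp is small, so little additional dissolves).
Ksp ≈ (2s)^2 × 0.0335
s = 1.06 × 10^-5 M
Check: s = 1.1 × 10^-5 ≪ 0.0335, so the approximation is valid.

1.06e-5 M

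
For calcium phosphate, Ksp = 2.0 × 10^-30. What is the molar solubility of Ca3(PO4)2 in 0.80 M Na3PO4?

Ca3(PO4)2(s) <=> 3 Ca^2+(aq) + 2 PO4^3-(aq)
Ksp = [Ca^2+]^3[PO4^3-]^2
Let s = moles of Ca3(PO4)2 that dissolve per litre. [Ca^2+] = 3s, [PO4^3-] = 0.80 + 2s ≈ 0.80 (since PO4^3- from Na3PO4 dominates).
Ksp ≈ (3s)^3 × (0.80)^2
s = 4.9 × 10^-11 M
Check: 2s = 9.7 x 10^-11 ≪ 0.80, so the approximation is valid.

s ≈ 4.9 × 10^-11 M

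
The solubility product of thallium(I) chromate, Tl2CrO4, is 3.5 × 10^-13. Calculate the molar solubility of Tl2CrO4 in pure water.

s ≈ 4.4 × 10^-5 M

Tl2CrO4(s) ⇌ 2 Tl^+ + CrO4^2-
Ksp = [Tl^+]^2[CrO4^2-]
Let s = molar solubility. Then [Tl^+] = 2s and [CrO4^2-] = s.
So Ksp = (2s)^2 × s = 4s^3
s^3 = 3.5 × 10^-13 / 4, so s = 4.4 × 10^-5 M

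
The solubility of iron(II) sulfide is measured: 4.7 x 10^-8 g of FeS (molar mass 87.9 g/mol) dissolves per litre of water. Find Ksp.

Ksp ≈ 2.9 × 10^-19

Molar solubility s = (4.7 × 10^-8 g/L) / (87.9 g/mol) = 5.35 × 10^-10 M.
FeS(s) <=> Fe^2+ + S^2-
Let s = molar solubility. Then [Fe^2+] = s and [S^2-] = s.
Ksp = [Fe^2+][S^2-]
Ksp = (s)(s) = s^2
With s = 5.35 × 10^-10: Ksp = 2.9 x 10^-19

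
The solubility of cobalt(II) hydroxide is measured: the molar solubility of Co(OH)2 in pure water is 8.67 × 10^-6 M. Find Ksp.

Co(OH)2(s) <=> Co^2+ + 2 OH^-
With molar solubility s: [Co^2+] = s, [OH^-] = 2s.
Ksp = [Co^2+][OH^-]^2
Substituting: Ksp = s(2s)^2 = 4s^3
Ksp = 4 × (8.67 × 10^-6)^3 = 2.61 × 10^-15

Ksp ≈ 2.61e-15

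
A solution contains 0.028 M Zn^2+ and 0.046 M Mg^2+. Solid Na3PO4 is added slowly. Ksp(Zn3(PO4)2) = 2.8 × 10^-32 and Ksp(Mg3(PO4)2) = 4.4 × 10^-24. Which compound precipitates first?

Zn3(PO4)2

Each salt begins to precipitate when Q = Ksp, i.e. when [PO4^3-] reaches its threshold.
For Zn3(PO4)2: 2.8 × 10^-32 = (0.028)^3 × [PO4^3-]^2  ⇒  [PO4^3-] = 3.6 × 10^-14 M.
For Mg3(PO4)2: 4.4 × 10^-24 = (0.046)^3 × [PO4^3-]^2  ⇒  [PO4^3-] = 2.1 × 10^-10 M.
The salt with the lower threshold [PO4^3-] precipitates first: Zn3(PO4)2.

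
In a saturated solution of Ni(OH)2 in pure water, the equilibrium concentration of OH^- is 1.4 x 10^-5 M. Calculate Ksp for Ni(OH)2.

1.4e-15

Ni(OH)2(s) ⇌ Ni^2+(aq) + 2 OH^-(aq)
Stoichiometry gives [Ni^2+] = (1/2)[OH^-] = 7.00 × 10^-6 M.
Ksp = [Ni^2+][OH^-]^2
Ksp = 7.00 x 10^-6 × (1.4 × 10^-5)^2 = 1.4 × 10^-15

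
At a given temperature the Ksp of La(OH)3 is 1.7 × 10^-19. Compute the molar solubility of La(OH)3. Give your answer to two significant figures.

s ≈ 8.9e-6 M

La(OH)3(s) <=> La^3+ + 3 OH^-
Ksp = [La^3+][OH^-]^3
If s mol/L of La(OH)3 dissolves, [La^3+] = s and [OH^-] = 3s.
Substituting: Ksp = s(3s)^3 = 27s^4
s = (1.7 × 10^-19 / 27)^(1/4) = 8.9 × 10^-6 M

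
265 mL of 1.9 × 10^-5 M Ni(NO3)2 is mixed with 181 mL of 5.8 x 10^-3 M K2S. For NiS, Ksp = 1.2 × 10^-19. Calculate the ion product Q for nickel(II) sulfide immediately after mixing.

Total volume = 265 + 181 = 446 mL.
[Ni^2+] = 1.9 × 10^-5 × (265/446) = 1.13 × 10^-5 M
[S^2-] = 5.8 x 10^-3 × (181/446) = 2.35 x 10^-3 M
NiS(s) ⇌ Ni^2+ + S^2-, so Q = [Ni^2+][S^2-]
Q = (1.13 × 10^-5)(2.35 × 10^-3) = 2.7 x 10^-8
Q > Ksp, so NiS will precipitate.

Q = 2.7 x 10^-8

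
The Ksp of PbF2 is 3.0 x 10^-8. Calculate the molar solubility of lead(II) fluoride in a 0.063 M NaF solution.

PbF2(s) ⇌ Pb^2+ + 2 F^-
Ksp = [Pb^2+][F^-]^2
If s mol/L dissolves here, [Pb^2+] = s, [F^-] = 0.063 + 2s ≈ 0.063 (since F^- from NaF dominates).
Ksp ≈ s × (0.063)^2
s = 7.6 × 10^-6 M
Check: 2s = 1.5 x 10^-5 ≪ 0.063, so the approximation is valid.

s = 7.6e-6 M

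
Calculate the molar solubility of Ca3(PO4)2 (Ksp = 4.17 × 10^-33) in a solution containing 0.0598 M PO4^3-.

3.51e-11 M

Ca3(PO4)2(s) <=> 3 Ca^2+ + 2 PO4^3-
Ksp = [Ca^2+]^3[PO4^3-]^2
Let s = moles of Ca3(PO4)2 that dissolve per litre. [Ca^2+] = 3s, [PO4^3-] = 0.0598 + 2s ≈ 0.0598 (common-ion effect: PO4^3- is already 0.0598 M).
Ksp ≈ (3s)^3 × (0.0598)^2
s = 3.51 × 10^-11 M
Check: 2s = 7.0 x 10^-11 ≪ 0.0598, so the approximation is valid.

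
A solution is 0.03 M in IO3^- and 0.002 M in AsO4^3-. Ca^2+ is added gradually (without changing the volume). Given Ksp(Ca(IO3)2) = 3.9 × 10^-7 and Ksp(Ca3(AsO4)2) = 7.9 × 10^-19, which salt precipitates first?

Ca3(AsO4)2

Precipitation of each salt starts when its ion product equals its Ksp.
For Ca(IO3)2: 3.9 × 10^-7 = (0.03)^2 × [Ca^2+]  ⇒  [Ca^2+] = 4.3 x 10^-4 M.
For Ca3(AsO4)2: 7.9 × 10^-19 = (0.002)^2 × [Ca^2+]^3  ⇒  [Ca^2+] = 5.8 × 10^-5 M.
The salt with the lower threshold [Ca^2+] precipitates first: Ca3(AsO4)2.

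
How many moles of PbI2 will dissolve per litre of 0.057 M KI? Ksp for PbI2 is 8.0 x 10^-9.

2.5 x 10^-6 M

PbI2(s) ⇌ Pb^2+ + 2 I^-
Ksp = [Pb^2+][I^-]^2
If s mol/L dissolves here, [Pb^2+] = s, [I^-] = 0.057 + 2s ≈ 0.057 (since I^- from KI dominates).
Ksp ≈ s × (0.057)^2
s = 2.5 × 10^-6 M
Check: 2s = 4.9 × 10^-6 ≪ 0.057, so the approximation is valid.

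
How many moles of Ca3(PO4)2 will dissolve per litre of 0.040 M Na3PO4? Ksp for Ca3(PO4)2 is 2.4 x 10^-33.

Ca3(PO4)2(s) ⇌ 3 Ca^2+ + 2 PO4^3-
Ksp = [Ca^2+]^3[PO4^3-]^2
Let s be the molar solubility in this solution. [Ca^2+] = 3s, [PO4^3-] = 0.040 + 2s ≈ 0.040 (Ksp is small, so little additional dissolves).
Ksp ≈ (3s)^3 × (0.040)^2
s = 3.8 × 10^-11 M
Check: 2s = 7.6 x 10^-11 ≪ 0.040, so the approximation is valid.

s ≈ 3.8 × 10^-11 M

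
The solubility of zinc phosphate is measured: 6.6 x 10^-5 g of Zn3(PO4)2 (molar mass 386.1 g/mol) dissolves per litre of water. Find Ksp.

Ksp ≈ 1.6e-32

Molar solubility s = (6.6 × 10^-5 g/L) / (386.1 g/mol) = 1.71 × 10^-7 M.
Zn3(PO4)2(s) ⇌ 3 Zn^2+(aq) + 2 PO4^3-(aq)
For each mole of Zn3(PO4)2 that dissolves: [Zn^2+] = 3s, [PO4^3-] = 2s.
Ksp = [Zn^2+]^3[PO4^3-]^2
Substituting: Ksp = (3s)^3(2s)^2 = 108s^5
Ksp = 108 × (1.71 × 10^-7)^5 = 1.6 x 10^-32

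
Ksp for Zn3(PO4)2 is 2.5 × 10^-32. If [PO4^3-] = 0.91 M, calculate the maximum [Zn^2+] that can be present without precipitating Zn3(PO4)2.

[Zn^2+] = 3.1 × 10^-11 M

Zn3(PO4)2(s) ⇌ 3 Zn^2+(aq) + 2 PO4^3-(aq)
Ksp = [Zn^2+]^3[PO4^3-]^2
Precipitation begins when Q = Ksp. With [PO4^3-] = 0.91 M:
2.5 × 10^-32 = (0.91)^2 × [Zn^2+]^3
[Zn^2+] = (2.5 × 10^-32 / 8.28 × 10^-1)^(1/3) = 3.1 x 10^-11 M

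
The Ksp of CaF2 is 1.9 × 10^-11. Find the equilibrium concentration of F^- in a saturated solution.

[F^-] ≈ 3.4 × 10^-4 M

CaF2(s) ⇌ Ca^2+ + 2 F^-
Ksp = [Ca^2+][F^-]^2
For each mole of CaF2 that dissolves: [Ca^2+] = s, [F^-] = 2s.
Substituting: Ksp = s(2s)^2 = 4s^3
s = (1.9 × 10^-11 / 4)^(1/3) = 1.68 x 10^-4 M
[F^-] = 2s = 3.4 x 10^-4 M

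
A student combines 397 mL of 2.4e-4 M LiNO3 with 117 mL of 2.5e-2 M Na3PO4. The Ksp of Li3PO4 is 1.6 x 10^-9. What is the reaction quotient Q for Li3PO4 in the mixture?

Q ≈ 3.6 × 10^-14

Total volume = 397 + 117 = 514 mL.
[Li^+] = 2.4 × 10^-4 × (397/514) = 1.85 × 10^-4 M
[PO4^3-] = 2.5 x 10^-2 × (117/514) = 5.69 x 10^-3 M
Li3PO4(s) ⇌ 3 Li^+ + PO4^3-, so Q = [Li^+]^3[PO4^3-]
Q = (1.85 × 10^-4)^3(5.69 × 10^-3) = 3.6 × 10^-14
Q < Ksp, so no precipitate of Li3PO4 forms.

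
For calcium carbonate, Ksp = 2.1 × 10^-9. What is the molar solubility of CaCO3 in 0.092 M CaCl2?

CaCO3(s) <=> Ca^2+(aq) + CO3^2-(aq)
Ksp = [Ca^2+][CO3^2-]
Let s be the molar solubility in this solution. [Ca^2+] = 0.092 + s ≈ 0.092, [CO3^2-] = s (Ksp is small, so little additional dissolves).
Ksp ≈ 0.092 × s
s = 2.3 x 10^-8 M
Check: s = 2.3 x 10^-8 ≪ 0.092, so the approximation is valid.

s = 2.3 × 10^-8 M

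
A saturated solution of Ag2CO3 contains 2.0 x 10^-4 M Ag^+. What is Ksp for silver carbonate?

Ag2CO3(s) ⇌ 2 Ag^+(aq) + CO3^2-(aq)
Stoichiometry gives [CO3^2-] = (1/2)[Ag^+] = 1.00 × 10^-4 M.
Ksp = [Ag^+]^2[CO3^2-]
Ksp = (2.0 × 10^-4)^2 × 1.00 x 10^-4 = 4.0 x 10^-12

Ksp ≈ 4.0e-12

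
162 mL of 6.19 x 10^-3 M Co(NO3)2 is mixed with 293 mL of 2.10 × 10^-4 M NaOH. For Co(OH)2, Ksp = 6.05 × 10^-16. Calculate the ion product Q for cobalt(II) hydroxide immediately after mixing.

Q = 4.03 × 10^-11

Total volume = 162 + 293 = 455 mL.
[Co^2+] = 6.19 x 10^-3 × (162/455) = 2.204 × 10^-3 M
[OH^-] = 2.10 x 10^-4 × (293/455) = 1.352 × 10^-4 M
Co(OH)2(s) ⇌ Co^2+(aq) + 2 OH^-(aq), so Q = [Co^2+][OH^-]^2
Q = (2.204 × 10^-3)(1.352 × 10^-4)^2 = 4.03 × 10^-11
Q > Ksp, so Co(OH)2 will precipitate.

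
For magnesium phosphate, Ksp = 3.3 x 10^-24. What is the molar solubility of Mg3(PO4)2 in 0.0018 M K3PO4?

3.4 × 10^-7 M

Mg3(PO4)2(s) ⇌ 3 Mg^2+(aq) + 2 PO4^3-(aq)
Ksp = [Mg^2+]^3[PO4^3-]^2
Let s be the molar solubility in this solution. [Mg^2+] = 3s, [PO4^3-] = 0.0018 + 2s ≈ 0.0018 (common-ion effect: PO4^3- is already 0.0018 M).
Ksp ≈ (3s)^3 × (0.0018)^2
s = 3.4 x 10^-7 M
Check: 2s = 6.7 × 10^-7 ≪ 0.0018, so the approximation is valid.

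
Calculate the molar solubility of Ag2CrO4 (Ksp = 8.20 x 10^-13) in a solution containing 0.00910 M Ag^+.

s = 9.90 × 10^-9 M

Ag2CrO4(s) ⇌ 2 Ag^+ + CrO4^2-
Ksp = [Ag^+]^2[CrO4^2-]
Let s = moles of Ag2CrO4 that dissolve per litre. [Ag^+] = 0.00910 + 2s ≈ 0.00910, [CrO4^2-] = s (Ksp is small, so little additional dissolves).
Ksp ≈ (0.00910)^2 × s
s = 9.90 × 10^-9 M
Check: 2s = 2.0 x 10^-8 ≪ 0.00910, so the approximation is valid.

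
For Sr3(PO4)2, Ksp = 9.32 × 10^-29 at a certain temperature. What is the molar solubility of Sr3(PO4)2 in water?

s = 9.71e-7 M

Sr3(PO4)2(s) ⇌ 3 Sr^2+(aq) + 2 PO4^3-(aq)
Ksp = [Sr^2+]^3[PO4^3-]^2
With molar solubility s: [Sr^2+] = 3s, [PO4^3-] = 2s.
Ksp = (3s)^3(2s)^2 = 108s^5
Solving, s = (9.32 × 10^-29/108)^(1/5) = 9.71 × 10^-7 M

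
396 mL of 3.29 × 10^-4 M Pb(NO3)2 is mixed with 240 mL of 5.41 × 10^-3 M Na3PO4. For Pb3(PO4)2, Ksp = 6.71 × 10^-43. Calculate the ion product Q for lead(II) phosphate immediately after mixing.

Q = 3.58e-17

Total volume = 396 + 240 = 636 mL.
[Pb^2+] = 3.29 × 10^-4 × (396/636) = 2.048 x 10^-4 M
[PO4^3-] = 5.41 × 10^-3 × (240/636) = 2.042 × 10^-3 M
Pb3(PO4)2(s) <=> 3 Pb^2+ + 2 PO4^3-, so Q = [Pb^2+]^3[PO4^3-]^2
Q = (2.048 x 10^-4)^3(2.042 x 10^-3)^2 = 3.58 x 10^-17
Q > Ksp, so Pb3(PO4)2 will precipitate.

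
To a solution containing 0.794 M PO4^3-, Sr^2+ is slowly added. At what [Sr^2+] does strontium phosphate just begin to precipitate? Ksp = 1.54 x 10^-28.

6.25e-10 M

Sr3(PO4)2(s) ⇌ 3 Sr^2+(aq) + 2 PO4^3-(aq)
Ksp = [Sr^2+]^3[PO4^3-]^2
Precipitation begins when Q = Ksp. With [PO4^3-] = 0.794 M:
1.54 x 10^-28 = (0.794)^2 × [Sr^2+]^3
[Sr^2+] = (1.54 x 10^-28 / 6.304 x 10^-1)^(1/3) = 6.25 × 10^-10 M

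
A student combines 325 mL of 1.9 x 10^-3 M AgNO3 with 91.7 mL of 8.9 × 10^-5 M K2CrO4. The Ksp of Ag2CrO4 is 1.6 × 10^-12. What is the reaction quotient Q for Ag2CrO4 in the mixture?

Total volume = 325 + 91.7 = 416.7 mL.
[Ag^+] = 1.9 x 10^-3 × (325/416.7) = 1.48 x 10^-3 M
[CrO4^2-] = 8.9 × 10^-5 × (91.7/416.7) = 1.96 x 10^-5 M
Ag2CrO4(s) <=> 2 Ag^+(aq) + CrO4^2-(aq), so Q = [Ag^+]^2[CrO4^2-]
Q = (1.48 × 10^-3)^2(1.96 × 10^-5) = 4.3 × 10^-11
Q > Ksp, so Ag2CrO4 will precipitate.

4.3e-11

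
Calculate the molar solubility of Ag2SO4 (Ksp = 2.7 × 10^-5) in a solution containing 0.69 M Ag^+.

Ag2SO4(s) <=> 2 Ag^+(aq) + SO4^2-(aq)
Ksp = [Ag^+]^2[SO4^2-]
If s mol/L dissolves here, [Ag^+] = 0.69 + 2s ≈ 0.69, [SO4^2-] = s (since the Ag^+ already present dominates).
Ksp ≈ (0.69)^2 × s
s = 5.7 x 10^-5 M
Check: 2s = 1.1 x 10^-4 ≪ 0.69, so the approximation is valid.

s = 5.7 × 10^-5 M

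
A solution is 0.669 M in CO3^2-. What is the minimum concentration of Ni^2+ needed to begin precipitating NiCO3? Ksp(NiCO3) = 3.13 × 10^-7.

NiCO3(s) ⇌ Ni^2+ + CO3^2-
Ksp = [Ni^2+][CO3^2-]
Precipitation begins when Q = Ksp. With [CO3^2-] = 0.669 M:
3.13 × 10^-7 = (0.669) × [Ni^2+]
[Ni^2+] = (3.13 × 10^-7 / 6.69 x 10^-1) = 4.68 x 10^-7 M

[Ni^2+] ≈ 4.68 × 10^-7 M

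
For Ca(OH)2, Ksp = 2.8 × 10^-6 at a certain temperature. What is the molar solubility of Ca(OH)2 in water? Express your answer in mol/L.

s ≈ 8.9e-3 M

Ca(OH)2(s) ⇌ Ca^2+(aq) + 2 OH^-(aq)
Ksp = [Ca^2+][OH^-]^2
For each mole of Ca(OH)2 that dissolves: [Ca^2+] = s, [OH^-] = 2s.
Ksp = s(2s)^2 = 4s^3
s = (2.8 × 10^-6 / 4)^(1/3) = 8.9 x 10^-3 M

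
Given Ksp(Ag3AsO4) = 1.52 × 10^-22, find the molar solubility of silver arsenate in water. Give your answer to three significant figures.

s ≈ 1.54 x 10^-6 M

Ag3AsO4(s) <=> 3 Ag^+(aq) + AsO4^3-(aq)
Ksp = [Ag^+]^3[AsO4^3-]
For each mole of Ag3AsO4 that dissolves: [Ag^+] = 3s, [AsO4^3-] = s.
Ksp = (3s)^3s = 27s^4
s^4 = 1.52 × 10^-22 / 27, so s = 1.54 × 10^-6 M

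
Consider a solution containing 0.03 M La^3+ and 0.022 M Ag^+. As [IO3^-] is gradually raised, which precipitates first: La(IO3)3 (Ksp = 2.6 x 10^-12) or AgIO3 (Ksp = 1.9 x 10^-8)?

AgIO3

Precipitation of each salt starts when its ion product equals its Ksp.
For La(IO3)3: 2.6 x 10^-12 = 0.03 × [IO3^-]^3  ⇒  [IO3^-] = 4.4 × 10^-4 M.
For AgIO3: 1.9 x 10^-8 = 0.022 × [IO3^-]  ⇒  [IO3^-] = 8.6 × 10^-7 M.
The salt with the lower threshold [IO3^-] precipitates first: AgIO3.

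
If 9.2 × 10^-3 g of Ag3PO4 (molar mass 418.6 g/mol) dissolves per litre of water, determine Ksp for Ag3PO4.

Ksp = 6.3 × 10^-18

Molar solubility s = (9.2 x 10^-3 g/L) / (418.6 g/mol) = 2.20 x 10^-5 M.
Ag3PO4(s) <=> 3 Ag^+ + PO4^3-
For each mole of Ag3PO4 that dissolves: [Ag^+] = 3s, [PO4^3-] = s.
Ksp = [Ag^+]^3[PO4^3-]
Substituting: Ksp = (3s)^3s = 27s^4
With s = 2.20 × 10^-5: Ksp = 6.3 x 10^-18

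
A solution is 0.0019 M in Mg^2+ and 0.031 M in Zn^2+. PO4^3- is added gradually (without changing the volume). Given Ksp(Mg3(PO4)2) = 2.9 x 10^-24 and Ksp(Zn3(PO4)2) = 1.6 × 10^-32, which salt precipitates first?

Each salt begins to precipitate when Q = Ksp, i.e. when [PO4^3-] reaches its threshold.
For Mg3(PO4)2: 2.9 x 10^-24 = (0.0019)^3 × [PO4^3-]^2  ⇒  [PO4^3-] = 2.1 x 10^-8 M.
For Zn3(PO4)2: 1.6 × 10^-32 = (0.031)^3 × [PO4^3-]^2  ⇒  [PO4^3-] = 2.3 × 10^-14 M.
The salt with the lower threshold [PO4^3-] precipitates first: Zn3(PO4)2.

Zn3(PO4)2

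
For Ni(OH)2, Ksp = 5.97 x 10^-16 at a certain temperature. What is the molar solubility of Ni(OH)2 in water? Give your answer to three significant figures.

s = 5.30e-6 M

Ni(OH)2(s) ⇌ Ni^2+ + 2 OH^-
Ksp = [Ni^2+][OH^-]^2
Let s = molar solubility. Then [Ni^2+] = s and [OH^-] = 2s.
Substituting: Ksp = s(2s)^2 = 4s^3
s = (5.97 x 10^-16 / 4)^(1/3) = 5.30 × 10^-6 M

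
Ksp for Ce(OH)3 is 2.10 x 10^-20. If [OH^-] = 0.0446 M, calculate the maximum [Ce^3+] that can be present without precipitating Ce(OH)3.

[Ce^3+] = 2.37 × 10^-16 M

Ce(OH)3(s) ⇌ Ce^3+(aq) + 3 OH^-(aq)
Ksp = [Ce^3+][OH^-]^3
Precipitation begins when Q = Ksp. With [OH^-] = 0.0446 M:
2.10 x 10^-20 = (0.0446)^3 × [Ce^3+]
[Ce^3+] = (2.10 x 10^-20 / 8.872 × 10^-5) = 2.37 × 10^-16 M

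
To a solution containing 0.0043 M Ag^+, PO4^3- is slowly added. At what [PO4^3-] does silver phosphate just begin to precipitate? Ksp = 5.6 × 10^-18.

[PO4^3-] ≈ 7.0 × 10^-11 M

Ag3PO4(s) ⇌ 3 Ag^+ + PO4^3-
Ksp = [Ag^+]^3[PO4^3-]
Precipitation begins when Q = Ksp. With [Ag^+] = 0.0043 M:
5.6 × 10^-18 = (0.0043)^3 × [PO4^3-]
[PO4^3-] = (5.6 × 10^-18 / 7.95 × 10^-8) = 7.0 × 10^-11 M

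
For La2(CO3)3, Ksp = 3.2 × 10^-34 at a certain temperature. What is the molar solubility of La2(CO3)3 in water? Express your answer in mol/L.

s ≈ 7.8 × 10^-8 M

La2(CO3)3(s) ⇌ 2 La^3+(aq) + 3 CO3^2-(aq)
Ksp = [La^3+]^2[CO3^2-]^3
If s mol/L of La2(CO3)3 dissolves, [La^3+] = 2s and [CO3^2-] = 3s.
So Ksp = (2s)^2 × (3s)^3 = 108s^5
s^5 = 3.2 × 10^-34 / 108, so s = 7.8 x 10^-8 M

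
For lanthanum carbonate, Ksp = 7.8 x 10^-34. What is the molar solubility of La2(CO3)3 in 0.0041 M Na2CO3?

La2(CO3)3(s) <=> 2 La^3+ + 3 CO3^2-
Ksp = [La^3+]^2[CO3^2-]^3
Let s = moles of La2(CO3)3 that dissolve per litre. [La^3+] = 2s, [CO3^2-] = 0.0041 + 3s ≈ 0.0041 (Ksp is small, so little additional dissolves).
Ksp ≈ (2s)^2 × (0.0041)^3
s = 5.3 × 10^-14 M
Check: 3s = 1.6 × 10^-13 ≪ 0.0041, so the approximation is valid.

s = 5.3 x 10^-14 M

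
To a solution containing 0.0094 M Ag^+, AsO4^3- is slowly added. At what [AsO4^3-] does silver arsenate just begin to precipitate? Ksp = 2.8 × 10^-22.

Ag3AsO4(s) ⇌ 3 Ag^+(aq) + AsO4^3-(aq)
Ksp = [Ag^+]^3[AsO4^3-]
Precipitation begins when Q = Ksp. With [Ag^+] = 0.0094 M:
2.8 × 10^-22 = (0.0094)^3 × [AsO4^3-]
[AsO4^3-] = (2.8 × 10^-22 / 8.31 × 10^-7) = 3.4 × 10^-16 M

[AsO4^3-] = 3.4 × 10^-16 M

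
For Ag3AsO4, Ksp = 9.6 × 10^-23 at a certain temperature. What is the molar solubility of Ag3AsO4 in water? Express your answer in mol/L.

s ≈ 1.4 × 10^-6 M

Ag3AsO4(s) ⇌ 3 Ag^+(aq) + AsO4^3-(aq)
Ksp = [Ag^+]^3[AsO4^3-]
With molar solubility s: [Ag^+] = 3s, [AsO4^3-] = s.
So Ksp = (3s)^3 × s = 27s^4
s = (9.6 × 10^-23 / 27)^(1/4) = 1.4 x 10^-6 M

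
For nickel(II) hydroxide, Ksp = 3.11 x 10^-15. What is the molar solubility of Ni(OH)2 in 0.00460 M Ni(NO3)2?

Ni(OH)2(s) ⇌ Ni^2+(aq) + 2 OH^-(aq)
Ksp = [Ni^2+][OH^-]^2
If s mol/L dissolves here, [Ni^2+] = 0.00460 + s ≈ 0.00460, [OH^-] = 2s (common-ion effect: Ni^2+ is already 0.00460 M).
Ksp ≈ 0.00460 × (2s)^2
s = 4.11 × 10^-7 M
Check: s = 4.1 x 10^-7 ≪ 0.00460, so the approximation is valid.

s = 4.11e-7 M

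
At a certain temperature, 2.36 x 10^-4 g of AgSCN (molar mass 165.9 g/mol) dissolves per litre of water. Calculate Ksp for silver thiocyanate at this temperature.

Molar solubility s = (2.36 × 10^-4 g/L) / (165.9 g/mol) = 1.423 × 10^-6 M.
AgSCN(s) ⇌ Ag^+ + SCN^-
For each mole of AgSCN that dissolves: [Ag^+] = s, [SCN^-] = s.
Ksp = [Ag^+][SCN^-]
Ksp = s × s = s^2
Ksp = (1.423 x 10^-6)^2 = 2.02 × 10^-12

Ksp ≈ 2.02e-12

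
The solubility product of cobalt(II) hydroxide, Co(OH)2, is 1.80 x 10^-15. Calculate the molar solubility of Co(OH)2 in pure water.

s = 7.66e-6 M

Co(OH)2(s) ⇌ Co^2+ + 2 OH^-
Ksp = [Co^2+][OH^-]^2
Let s = molar solubility. Then [Co^2+] = s and [OH^-] = 2s.
So Ksp = s × (2s)^2 = 4s^3
Solving, s = (1.80 x 10^-15/4)^(1/3) = 7.66 x 10^-6 M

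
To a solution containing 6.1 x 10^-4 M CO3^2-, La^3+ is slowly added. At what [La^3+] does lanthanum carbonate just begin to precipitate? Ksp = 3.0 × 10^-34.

La2(CO3)3(s) ⇌ 2 La^3+ + 3 CO3^2-
Ksp = [La^3+]^2[CO3^2-]^3
Precipitation begins when Q = Ksp. With [CO3^2-] = 6.1 x 10^-4 M:
3.0 × 10^-34 = (6.1 x 10^-4)^3 × [La^3+]^2
[La^3+] = (3.0 × 10^-34 / 2.27 x 10^-10)^(1/2) = 1.1 × 10^-12 M

[La^3+] = 1.1e-12 M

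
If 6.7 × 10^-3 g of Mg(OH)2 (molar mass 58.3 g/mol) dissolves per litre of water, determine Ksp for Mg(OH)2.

Molar solubility s = (6.7 x 10^-3 g/L) / (58.3 g/mol) = 1.15 × 10^-4 M.
Mg(OH)2(s) ⇌ Mg^2+ + 2 OH^-
Let s = molar solubility. Then [Mg^2+] = s and [OH^-] = 2s.
Ksp = [Mg^2+][OH^-]^2
Ksp = s(2s)^2 = 4s^3
With s = 1.15 x 10^-4: Ksp = 6.1 × 10^-12

Ksp = 6.1 × 10^-12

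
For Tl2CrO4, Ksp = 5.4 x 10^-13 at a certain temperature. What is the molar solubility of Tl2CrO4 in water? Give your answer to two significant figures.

s ≈ 5.1 × 10^-5 M

Tl2CrO4(s) <=> 2 Tl^+(aq) + CrO4^2-(aq)
Ksp = [Tl^+]^2[CrO4^2-]
If s mol/L of Tl2CrO4 dissolves, [Tl^+] = 2s and [CrO4^2-] = s.
Substituting: Ksp = (2s)^2s = 4s^3
s = (5.4 x 10^-13 / 4)^(1/3) = 5.1 x 10^-5 M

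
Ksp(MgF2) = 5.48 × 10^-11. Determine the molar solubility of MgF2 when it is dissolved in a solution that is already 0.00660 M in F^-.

s = 1.26 × 10^-6 M

MgF2(s) ⇌ Mg^2+(aq) + 2 F^-(aq)
Ksp = [Mg^2+][F^-]^2
Let s be the molar solubility in this solution. [Mg^2+] = s, [F^-] = 0.00660 + 2s ≈ 0.00660 (common-ion effect: F^- is already 0.00660 M).
Ksp ≈ s × (0.00660)^2
s = 1.26 x 10^-6 M
Check: 2s = 2.5 × 10^-6 ≪ 0.00660, so the approximation is valid.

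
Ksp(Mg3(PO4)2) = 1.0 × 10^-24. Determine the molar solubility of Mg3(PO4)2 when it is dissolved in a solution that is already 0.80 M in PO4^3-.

Mg3(PO4)2(s) <=> 3 Mg^2+(aq) + 2 PO4^3-(aq)
Ksp = [Mg^2+]^3[PO4^3-]^2
Let s = moles of Mg3(PO4)2 that dissolve per litre. [Mg^2+] = 3s, [PO4^3-] = 0.80 + 2s ≈ 0.80 (since the PO4^3- already present dominates).
Ksp ≈ (3s)^3 × (0.80)^2
s = 3.9 x 10^-9 M
Check: 2s = 7.7 × 10^-9 ≪ 0.80, so the approximation is valid.

s = 3.9e-9 M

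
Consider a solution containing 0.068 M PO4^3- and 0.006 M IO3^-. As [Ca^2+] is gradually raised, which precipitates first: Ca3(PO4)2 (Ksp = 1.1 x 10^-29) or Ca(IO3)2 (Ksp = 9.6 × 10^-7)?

Each salt begins to precipitate when Q = Ksp, i.e. when [Ca^2+] reaches its threshold.
For Ca3(PO4)2: 1.1 x 10^-29 = (0.068)^2 × [Ca^2+]^3  ⇒  [Ca^2+] = 1.3 x 10^-9 M.
For Ca(IO3)2: 9.6 × 10^-7 = (0.006)^2 × [Ca^2+]  ⇒  [Ca^2+] = 2.7 × 10^-2 M.
The salt with the lower threshold [Ca^2+] precipitates first: Ca3(PO4)2.

Ca3(PO4)2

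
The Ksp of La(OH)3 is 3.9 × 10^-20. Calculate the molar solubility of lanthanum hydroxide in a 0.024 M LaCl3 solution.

La(OH)3(s) ⇌ La^3+ + 3 OH^-
Ksp = [La^3+][OH^-]^3
If s mol/L dissolves here, [La^3+] = 0.024 + s ≈ 0.024, [OH^-] = 3s (since La^3+ from LaCl3 dominates).
Ksp ≈ 0.024 × (3s)^3
s = 3.9 × 10^-7 M
Check: s = 3.9 × 10^-7 ≪ 0.024, so the approximation is valid.

s = 3.9 x 10^-7 M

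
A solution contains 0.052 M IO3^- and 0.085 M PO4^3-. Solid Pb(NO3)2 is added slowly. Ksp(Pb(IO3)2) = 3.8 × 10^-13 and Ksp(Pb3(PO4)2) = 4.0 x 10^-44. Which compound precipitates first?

Precipitation of each salt starts when its ion product equals its Ksp.
For Pb(IO3)2: 3.8 × 10^-13 = (0.052)^2 × [Pb^2+]  ⇒  [Pb^2+] = 1.4 × 10^-10 M.
For Pb3(PO4)2: 4.0 x 10^-44 = (0.085)^2 × [Pb^2+]^3  ⇒  [Pb^2+] = 1.8 × 10^-14 M.
The salt with the lower threshold [Pb^2+] precipitates first: Pb3(PO4)2.

Pb3(PO4)2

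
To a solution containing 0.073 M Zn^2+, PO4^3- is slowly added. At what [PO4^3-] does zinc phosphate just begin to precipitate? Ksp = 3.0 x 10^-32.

Zn3(PO4)2(s) ⇌ 3 Zn^2+ + 2 PO4^3-
Ksp = [Zn^2+]^3[PO4^3-]^2
Precipitation begins when Q = Ksp. With [Zn^2+] = 0.073 M:
3.0 x 10^-32 = (0.073)^3 × [PO4^3-]^2
[PO4^3-] = (3.0 x 10^-32 / 3.89 × 10^-4)^(1/2) = 8.8 × 10^-15 M

[PO4^3-] ≈ 8.8e-15 M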